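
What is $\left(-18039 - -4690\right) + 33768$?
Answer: $20419$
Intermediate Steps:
$\left(-18039 - -4690\right) + 33768 = \left(-18039 + 4690\right) + 33768 = -13349 + 33768 = 20419$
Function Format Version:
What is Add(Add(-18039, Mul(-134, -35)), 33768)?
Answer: 20419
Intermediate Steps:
Add(Add(-18039, Mul(-134, -35)), 33768) = Add(Add(-18039, 4690), 33768) = Add(-13349, 33768) = 20419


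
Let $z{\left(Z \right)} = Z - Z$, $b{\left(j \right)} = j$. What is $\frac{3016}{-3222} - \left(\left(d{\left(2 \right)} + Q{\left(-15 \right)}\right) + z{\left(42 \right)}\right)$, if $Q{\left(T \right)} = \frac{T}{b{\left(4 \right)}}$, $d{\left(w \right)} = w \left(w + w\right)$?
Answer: $- \frac{33419}{6444} \approx -5.1861$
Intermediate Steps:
$d{\left(w \right)} = 2 w^{2}$ ($d{\left(w \right)} = w 2 w = 2 w^{2}$)
$z{\left(Z \right)} = 0$
$Q{\left(T \right)} = \frac{T}{4}$
$\frac{3016}{-3222} - \left(\left(d{\left(2 \right)} + Q{\left(-15 \right)}\right) + z{\left(42 \right)}\right) = \frac{3016}{-3222} - \left(\left(2 \cdot 2^{2} + \frac{1}{4} \left(-15\right)\right) + 0\right) = 3016 \left(- \frac{1}{3222}\right) - \left(\left(2 \cdot 4 - \frac{15}{4}\right) + 0\right) = - \frac{1508}{1611} - \left(\left(8 - \frac{15}{4}\right) + 0\right) = - \frac{1508}{1611} - \left(\frac{17}{4} + 0\right) = - \frac{1508}{1611} - \frac{17}{4} = - \frac{33419}{6444}$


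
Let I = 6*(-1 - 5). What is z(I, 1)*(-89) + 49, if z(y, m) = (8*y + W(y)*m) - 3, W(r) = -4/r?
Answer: 233443/9 ≈ 25938.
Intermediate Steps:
I = -36 (I = 6*(-6) = -36)
z(y, m) = -3 + 8*y - 4*m/y (z(y, m) = (8*y + (-4/y)*m) - 3 = (8*y - 4*m/y) - 3 = -3 + 8*y - 4*m/y)
z(I, 1)*(-89) + 49 = (-3 + 8*(-36) - 4*1/(-36))*(-89) + 49 = (-3 - 288 - 4*1*(-1/36))*(-89) + 49 = (-3 - 288 + 1/9)*(-89) + 49 = -2618/9*(-89) + 49 = 233002/9 + 49 = 233443/9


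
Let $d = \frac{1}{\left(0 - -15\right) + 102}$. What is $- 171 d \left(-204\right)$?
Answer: $\frac{3876}{13} \approx 298.15$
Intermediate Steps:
$d = \frac{1}{117}$ ($d = \frac{1}{\left(0 + 15\right) + 102} = \frac{1}{15 + 102} = \frac{1}{117} \approx 0.008547$)
$- 171 d \left(-204\right) = \left(-171\right) \frac{1}{117} \left(-204\right) = \left(- \frac{19}{13}\right) \left(-204\right) = \frac{3876}{13}$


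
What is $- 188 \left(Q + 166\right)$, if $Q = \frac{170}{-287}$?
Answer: $- \frac{8924736}{287} \approx -31097.0$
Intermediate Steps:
$Q = - \frac{170}{287}$ ($Q = 170 \left(- \frac{1}{287}\right) = - \frac{170}{287} \approx -0.59233$)
$- 188 \left(Q + 166\right) = - 188 \left(- \frac{170}{287} + 166\right) = \left(-188\right) \frac{47472}{287} = - \frac{8924736}{287}$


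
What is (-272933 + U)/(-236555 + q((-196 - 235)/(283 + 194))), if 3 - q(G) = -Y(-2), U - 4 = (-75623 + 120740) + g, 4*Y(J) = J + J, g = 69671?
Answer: 158141/236553 ≈ 0.66852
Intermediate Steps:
Y(J) = J/2 (Y(J) = (J + J)/4 = (2*J)/4 = J/2)
U = 114792 (U = 4 + ((-75623 + 120740) + 69671) = 4 + (45117 + 69671) = 4 + 114788 = 114792)
q(G) = 2 (q(G) = 3 - (-1)*(1/2)*(-2) = 3 - (-1)*(-1) = 3 - 1*1 = 3 - 1 = 2)
(-272933 + U)/(-236555 + q((-196 - 235)/(283 + 194))) = (-272933 + 114792)/(-236555 + 2) = -158141/(-236553) = -158141*(-1/236553) = 158141/236553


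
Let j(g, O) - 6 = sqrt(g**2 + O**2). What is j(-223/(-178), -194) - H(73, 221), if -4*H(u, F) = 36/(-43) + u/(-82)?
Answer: 78533/14104 + sqrt(1192508753)/178 ≈ 199.57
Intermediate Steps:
j(g, O) = 6 + sqrt(O**2 + g**2) (j(g, O) = 6 + sqrt(g**2 + O**2) = 6 + sqrt(O**2 + g**2))
H(u, F) = 9/43 + u/328 (H(u, F) = -(36/(-43) + u/(-82))/4 = -(36*(-1/43) + u*(-1/82))/4 = -(-36/43 - u/82)/4 = 9/43 + u/328)
j(-223/(-178), -194) - H(73, 221) = (6 + sqrt((-194)**2 + (-223/(-178))**2)) - (9/43 + (1/328)*73) = (6 + sqrt(37636 + (-223*(-1/178))**2)) - (9/43 + 73/328) = (6 + sqrt(37636 + (223/178)**2)) - 1*6091/14104 = (6 + sqrt(37636 + 49729/31684)) - 6091/14104 = (6 + sqrt(1192508753/31684)) - 6091/14104 = (6 + sqrt(1192508753)/178) - 6091/14104 = 78533/14104 + sqrt(1192508753)/178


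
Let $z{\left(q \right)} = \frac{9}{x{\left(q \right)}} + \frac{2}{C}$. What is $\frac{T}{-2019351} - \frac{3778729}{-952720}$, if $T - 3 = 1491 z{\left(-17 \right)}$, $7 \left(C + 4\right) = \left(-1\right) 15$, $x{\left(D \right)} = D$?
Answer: $\frac{1859613280593863}{468784472643440} \approx 3.9669$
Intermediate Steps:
$C = - \frac{43}{7}$ ($C = -4 + \frac{\left(-1\right) 15}{7} = -4 + \frac{1}{7} \left(-15\right) = -4 - \frac{15}{7} = - \frac{43}{7} \approx -6.1429$)
$z{\left(q \right)} = - \frac{14}{43} + \frac{9}{q}$ ($z{\left(q \right)} = \frac{9}{q} + \frac{2}{- \frac{43}{7}} = \frac{9}{q} + 2 \left(- \frac{7}{43}\right) = \frac{9}{q} - \frac{14}{43} = - \frac{14}{43} + \frac{9}{q}$)
$T = - \frac{929682}{731}$ ($T = 3 + 1491 \left(- \frac{14}{43} + \frac{9}{-17}\right) = 3 + 1491 \left(- \frac{14}{43} + 9 \left(- \frac{1}{17}\right)\right) = 3 + 1491 \left(- \frac{14}{43} - \frac{9}{17}\right) = 3 + 1491 \left(- \frac{625}{731}\right) = 3 - \frac{931875}{731} = - \frac{929682}{731} \approx -1271.8$)
$\frac{T}{-2019351} - \frac{3778729}{-952720} = - \frac{929682}{731 \left(-2019351\right)} - \frac{3778729}{-952720} = \left(- \frac{929682}{731}\right) \left(- \frac{1}{2019351}\right) - - \frac{3778729}{952720} = \frac{309894}{492048527} + \frac{3778729}{952720} = \frac{1859613280593863}{468784472643440}$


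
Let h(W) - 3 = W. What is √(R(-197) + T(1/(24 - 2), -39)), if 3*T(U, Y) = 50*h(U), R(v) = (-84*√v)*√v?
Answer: √18076047/33 ≈ 128.84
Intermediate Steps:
h(W) = 3 + W
R(v) = -84*v
T(U, Y) = 50 + 50*U/3 (T(U, Y) = (50*(3 + U))/3 = (150 + 50*U)/3 = 50 + 50*U/3)
√(R(-197) + T(1/(24 - 2), -39)) = √(-84*(-197) + (50 + 50/(3*(24 - 2)))) = √(16548 + (50 + (50/3)/22)) = √(16548 + (50 + (50/3)*(1/22))) = √(16548 + (50 + 25/33)) = √(16548 + 1675/33) = √(547759/33) = √18076047/33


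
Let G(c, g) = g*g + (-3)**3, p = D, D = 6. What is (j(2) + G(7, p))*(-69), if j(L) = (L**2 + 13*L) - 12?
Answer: -1863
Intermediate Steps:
j(L) = -12 + L**2 + 13*L
p = 6
G(c, g) = -27 + g**2 (G(c, g) = g**2 - 27 = -27 + g**2)
(j(2) + G(7, p))*(-69) = ((-12 + 2**2 + 13*2) + (-27 + 6**2))*(-69) = ((-12 + 4 + 26) + (-27 + 36))*(-69) = (18 + 9)*(-69) = 27*(-69) = -1863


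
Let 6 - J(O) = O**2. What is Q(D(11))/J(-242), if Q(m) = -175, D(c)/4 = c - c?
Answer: 175/58558 ≈ 0.0029885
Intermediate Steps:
D(c) = 0 (D(c) = 4*(c - c) = 4*0 = 0)
J(O) = 6 - O**2
Q(D(11))/J(-242) = -175/(6 - 1*(-242)**2) = -175/(6 - 1*58564) = -175/(6 - 58564) = -175/(-58558) = -175*(-1/58558) = 175/58558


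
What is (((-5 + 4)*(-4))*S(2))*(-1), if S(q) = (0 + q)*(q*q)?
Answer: -32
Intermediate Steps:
S(q) = q³ (S(q) = q*q² = q³)
(((-5 + 4)*(-4))*S(2))*(-1) = (((-5 + 4)*(-4))*2³)*(-1) = (-1*(-4)*8)*(-1) = (4*8)*(-1) = 32*(-1) = -32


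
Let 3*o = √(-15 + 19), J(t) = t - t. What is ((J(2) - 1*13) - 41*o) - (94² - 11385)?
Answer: 7526/3 ≈ 2508.7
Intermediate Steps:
J(t) = 0
o = ⅔ (o = √(-15 + 19)/3 = √4/3 = (⅓)*2 = ⅔ ≈ 0.66667)
((J(2) - 1*13) - 41*o) - (94² - 11385) = ((0 - 1*13) - 41*⅔) - (94² - 11385) = ((0 - 13) - 82/3) - (8836 - 11385) = (-13 - 82/3) - 1*(-2549) = -121/3 + 2549 = 7526/3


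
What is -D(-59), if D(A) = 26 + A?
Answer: 33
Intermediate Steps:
-D(-59) = -(26 - 59) = -1*(-33) = 33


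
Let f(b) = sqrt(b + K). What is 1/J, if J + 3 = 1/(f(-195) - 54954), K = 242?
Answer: -9059881161/27179808346 + sqrt(47)/27179808346 ≈ -0.33333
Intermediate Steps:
f(b) = sqrt(242 + b) (f(b) = sqrt(b + 242) = sqrt(242 + b))
J = -3 + 1/(-54954 + sqrt(47)) (J = -3 + 1/(sqrt(242 - 195) - 54954) = -3 + 1/(sqrt(47) - 54954) = -3 + 1/(-54954 + sqrt(47)) ≈ -3.0000)
1/J = 1/(-9059881161/3019942069 - sqrt(47)/3019942069)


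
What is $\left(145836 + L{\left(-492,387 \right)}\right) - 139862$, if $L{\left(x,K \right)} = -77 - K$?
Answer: $5510$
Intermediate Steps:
$\left(145836 + L{\left(-492,387 \right)}\right) - 139862 = \left(145836 - 464\right) - 139862 = 145372 - 139862 = 5510$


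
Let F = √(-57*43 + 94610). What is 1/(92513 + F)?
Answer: 92513/8558563010 - √92159/8558563010 ≈ 1.0774e-5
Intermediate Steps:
F = √92159 (F = √(-2451 + 94610) = √92159 ≈ 303.58)
1/(92513 + F) = 1/(92513 + √92159)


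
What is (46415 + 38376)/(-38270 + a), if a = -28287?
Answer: -84791/66557 ≈ -1.2740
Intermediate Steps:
(46415 + 38376)/(-38270 + a) = (46415 + 38376)/(-38270 - 28287) = 84791/(-66557) = 84791*(-1/66557) = -84791/66557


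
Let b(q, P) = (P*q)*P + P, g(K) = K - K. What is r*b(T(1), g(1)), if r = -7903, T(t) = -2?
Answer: 0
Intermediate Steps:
g(K) = 0
b(q, P) = P + q*P² (b(q, P) = q*P² + P = P + q*P²)
r*b(T(1), g(1)) = -0*(1 + 0*(-2)) = -0*(1 + 0) = -0 = -7903*0 = 0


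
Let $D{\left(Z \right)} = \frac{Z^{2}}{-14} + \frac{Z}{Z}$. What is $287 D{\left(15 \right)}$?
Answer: $- \frac{8651}{2} \approx -4325.5$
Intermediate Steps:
$D{\left(Z \right)} = 1 - \frac{Z^{2}}{14}$ ($D{\left(Z \right)} = Z^{2} \left(- \frac{1}{14}\right) + 1 = - \frac{Z^{2}}{14} + 1 = 1 - \frac{Z^{2}}{14}$)
$287 D{\left(15 \right)} = 287 \left(1 - \frac{15^{2}}{14}\right) = 287 \left(1 - \frac{225}{14}\right) = 287 \left(- \frac{211}{14}\right) = - \frac{8651}{2}$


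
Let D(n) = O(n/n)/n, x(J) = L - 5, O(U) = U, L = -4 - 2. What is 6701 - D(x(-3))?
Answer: 73712/11 ≈ 6701.1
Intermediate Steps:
L = -6
x(J) = -11 (x(J) = -6 - 5 = -11)
D(n) = 1/n (D(n) = (n/n)/n = 1/n)
6701 - D(x(-3)) = 6701 - 1/(-11) = 6701 - 1*(-1/11) = 6701 + 1/11 = 73712/11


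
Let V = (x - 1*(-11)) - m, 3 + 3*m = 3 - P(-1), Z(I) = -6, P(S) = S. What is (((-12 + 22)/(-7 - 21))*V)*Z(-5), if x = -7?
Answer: 55/7 ≈ 7.8571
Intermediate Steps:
m = ⅓ (m = -1 + (3 - 1*(-1))/3 = -1 + (3 + 1)/3 = -1 + (⅓)*4 = -1 + 4/3 = ⅓ ≈ 0.33333)
V = 11/3 (V = (-7 - 1*(-11)) - 1*⅓ = (-7 + 11) - ⅓ = 4 - ⅓ = 11/3 ≈ 3.6667)
(((-12 + 22)/(-7 - 21))*V)*Z(-5) = (((-12 + 22)/(-7 - 21))*(11/3))*(-6) = ((10/(-28))*(11/3))*(-6) = ((10*(-1/28))*(11/3))*(-6) = -5/14*11/3*(-6) = -55/42*(-6) = 55/7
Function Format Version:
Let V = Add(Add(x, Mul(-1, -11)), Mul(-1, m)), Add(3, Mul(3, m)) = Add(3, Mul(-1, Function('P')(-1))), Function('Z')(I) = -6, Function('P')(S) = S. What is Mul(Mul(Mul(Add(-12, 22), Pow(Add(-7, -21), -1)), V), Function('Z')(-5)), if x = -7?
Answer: Rational(55, 7) ≈ 7.8571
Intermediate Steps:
m = Rational(1, 3) (m = Add(-1, Mul(Rational(1, 3), Add(3, Mul(-1, -1)))) = Add(-1, Mul(Rational(1, 3), Add(3, 1))) = Add(-1, Mul(Rational(1, 3), 4)) = Add(-1, Rational(4, 3)) = Rational(1, 3) ≈ 0.33333)
V = Rational(11, 3) (V = Add(Add(-7, Mul(-1, -11)), Mul(-1, Rational(1, 3))) = Add(Add(-7, 11), Rational(-1, 3)) = Add(4, Rational(-1, 3)) = Rational(11, 3) ≈ 3.6667)
Mul(Mul(Mul(Add(-12, 22), Pow(Add(-7, -21), -1)), V), Function('Z')(-5)) = Mul(Mul(Mul(Add(-12, 22), Pow(Add(-7, -21), -1)), Rational(11, 3)), -6) = Mul(Mul(Mul(10, Pow(-28, -1)), Rational(11, 3)), -6) = Mul(Mul(Mul(10, Rational(-1, 28)), Rational(11, 3)), -6) = Mul(Mul(Rational(-5, 14), Rational(11, 3)), -6) = Mul(Rational(-55, 42), -6) = Rational(55, 7)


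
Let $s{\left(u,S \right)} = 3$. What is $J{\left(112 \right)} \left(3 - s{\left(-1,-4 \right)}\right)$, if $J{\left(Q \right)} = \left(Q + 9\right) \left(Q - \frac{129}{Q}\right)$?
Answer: $0$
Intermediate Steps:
$J{\left(Q \right)} = \left(9 + Q\right) \left(Q - \frac{129}{Q}\right)$
$J{\left(112 \right)} \left(3 - s{\left(-1,-4 \right)}\right) = \left(-129 + 112^{2} - \frac{1161}{112} + 9 \cdot 112\right) \left(3 - 3\right) = \left(-129 + 12544 - \frac{1161}{112} + 1008\right) \left(3 - 3\right) = \left(-129 + 12544 - \frac{1161}{112} + 1008\right) 0 = \frac{1502215}{112} \cdot 0 = 0$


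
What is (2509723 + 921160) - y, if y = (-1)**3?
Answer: 3430884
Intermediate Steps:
y = -1
(2509723 + 921160) - y = (2509723 + 921160) - 1*(-1) = 3430883 + 1 = 3430884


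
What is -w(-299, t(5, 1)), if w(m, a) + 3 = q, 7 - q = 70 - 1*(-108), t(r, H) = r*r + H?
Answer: 174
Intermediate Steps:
t(r, H) = H + r**2 (t(r, H) = r**2 + H = H + r**2)
q = -171 (q = 7 - (70 - 1*(-108)) = 7 - (70 + 108) = 7 - 1*178 = 7 - 178 = -171)
w(m, a) = -174 (w(m, a) = -3 - 171 = -174)
-w(-299, t(5, 1)) = -1*(-174) = 174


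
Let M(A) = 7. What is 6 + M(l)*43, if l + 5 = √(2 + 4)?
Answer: 307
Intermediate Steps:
l = -5 + √6 (l = -5 + √(2 + 4) = -5 + √6 ≈ -2.5505)
6 + M(l)*43 = 6 + 7*43 = 6 + 301 = 307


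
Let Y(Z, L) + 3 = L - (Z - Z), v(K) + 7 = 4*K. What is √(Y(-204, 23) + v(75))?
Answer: √313 ≈ 17.692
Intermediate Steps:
v(K) = -7 + 4*K
Y(Z, L) = -3 + L (Y(Z, L) = -3 + (L - (Z - Z)) = -3 + (L - 1*0) = -3 + (L + 0) = -3 + L)
√(Y(-204, 23) + v(75)) = √((-3 + 23) + (-7 + 4*75)) = √(20 + (-7 + 300)) = √(20 + 293) = √313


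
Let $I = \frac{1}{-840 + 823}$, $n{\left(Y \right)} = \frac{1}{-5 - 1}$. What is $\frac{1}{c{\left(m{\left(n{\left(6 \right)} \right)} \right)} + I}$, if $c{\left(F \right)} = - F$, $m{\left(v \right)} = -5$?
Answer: $\frac{17}{84} \approx 0.20238$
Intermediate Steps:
$n{\left(Y \right)} = - \frac{1}{6}$ ($n{\left(Y \right)} = \frac{1}{-6} = - \frac{1}{6}$)
$I = - \frac{1}{17}$ ($I = \frac{1}{-17} = - \frac{1}{17} \approx -0.058824$)
$\frac{1}{c{\left(m{\left(n{\left(6 \right)} \right)} \right)} + I} = \frac{1}{\left(-1\right) \left(-5\right) - \frac{1}{17}} = \frac{1}{5 - \frac{1}{17}} = \frac{1}{\frac{84}{17}} = \frac{17}{84}$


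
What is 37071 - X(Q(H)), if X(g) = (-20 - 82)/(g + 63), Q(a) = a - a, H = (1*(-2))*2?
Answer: 778525/21 ≈ 37073.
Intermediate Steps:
H = -4 (H = -2*2 = -4)
Q(a) = 0
X(g) = -102/(63 + g)
37071 - X(Q(H)) = 37071 - (-102)/(63 + 0) = 37071 - (-102)/63 = 37071 - 1*(-34/21) = 37071 + 34/21 = 778525/21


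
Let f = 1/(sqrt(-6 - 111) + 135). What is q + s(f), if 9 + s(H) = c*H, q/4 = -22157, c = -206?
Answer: -90322648/1019 + 103*I*sqrt(13)/3057 ≈ -88639.0 + 0.12148*I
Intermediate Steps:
q = -88628 (q = 4*(-22157) = -88628)
f = 1/(135 + 3*I*sqrt(13)) (f = 1/(sqrt(-117) + 135) = 1/(3*I*sqrt(13) + 135) = 1/(135 + 3*I*sqrt(13)) ≈ 0.0073602 - 0.00058972*I)
s(H) = -9 - 206*H
q + s(f) = -88628 + (-9 - 206*(15/2038 - I*sqrt(13)/6114)) = -88628 + (-9 + (-1545/1019 + 103*I*sqrt(13)/3057)) = -88628 + (-10716/1019 + 103*I*sqrt(13)/3057) = -90322648/1019 + 103*I*sqrt(13)/3057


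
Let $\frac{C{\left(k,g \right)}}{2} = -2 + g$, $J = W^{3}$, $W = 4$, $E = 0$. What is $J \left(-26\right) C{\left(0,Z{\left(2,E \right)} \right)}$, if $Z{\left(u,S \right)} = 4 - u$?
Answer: $0$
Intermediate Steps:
$J = 64$ ($J = 4^{3} = 64$)
$C{\left(k,g \right)} = -4 + 2 g$ ($C{\left(k,g \right)} = 2 \left(-2 + g\right) = -4 + 2 g$)
$J \left(-26\right) C{\left(0,Z{\left(2,E \right)} \right)} = 64 \left(-26\right) \left(-4 + 2 \left(4 - 2\right)\right) = - 1664 \left(-4 + 2 \left(4 - 2\right)\right) = - 1664 \left(-4 + 2 \cdot 2\right) = - 1664 \left(-4 + 4\right) = \left(-1664\right) 0 = 0$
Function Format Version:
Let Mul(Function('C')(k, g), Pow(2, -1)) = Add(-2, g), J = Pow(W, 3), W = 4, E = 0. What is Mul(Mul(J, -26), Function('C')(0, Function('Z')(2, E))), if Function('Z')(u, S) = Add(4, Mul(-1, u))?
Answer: 0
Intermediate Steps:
J = 64 (J = Pow(4, 3) = 64)
Function('C')(k, g) = Add(-4, Mul(2, g)) (Function('C')(k, g) = Mul(2, Add(-2, g)) = Add(-4, Mul(2, g)))
Mul(Mul(J, -26), Function('C')(0, Function('Z')(2, E))) = Mul(Mul(64, -26), Add(-4, Mul(2, Add(4, Mul(-1, 2))))) = Mul(-1664, Add(-4, Mul(2, Add(4, -2)))) = Mul(-1664, Add(-4, Mul(2, 2))) = Mul(-1664, Add(-4, 4)) = Mul(-1664, 0) = 0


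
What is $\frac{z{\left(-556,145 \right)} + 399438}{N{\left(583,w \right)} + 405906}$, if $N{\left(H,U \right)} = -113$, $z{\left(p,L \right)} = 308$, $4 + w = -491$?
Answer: $\frac{399746}{405793} \approx 0.9851$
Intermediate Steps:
$w = -495$ ($w = -4 - 491 = -495$)
$\frac{z{\left(-556,145 \right)} + 399438}{N{\left(583,w \right)} + 405906} = \frac{308 + 399438}{-113 + 405906} = \frac{399746}{405793}$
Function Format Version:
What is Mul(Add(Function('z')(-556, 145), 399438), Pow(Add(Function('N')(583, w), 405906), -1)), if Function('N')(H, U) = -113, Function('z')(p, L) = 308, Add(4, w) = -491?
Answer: Rational(399746, 405793) ≈ 0.98510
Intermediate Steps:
w = -495 (w = Add(-4, -491) = -495)
Mul(Add(Function('z')(-556, 145), 399438), Pow(Add(Function('N')(583, w), 405906), -1)) = Mul(Add(308, 399438), Pow(Add(-113, 405906), -1)) = Mul(399746, Pow(405793, -1)) = Mul(399746, Rational(1, 405793)) = Rational(399746, 405793)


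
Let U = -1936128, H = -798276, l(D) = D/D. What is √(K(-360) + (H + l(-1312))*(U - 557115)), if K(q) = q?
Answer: 3*√221143728385 ≈ 1.4108e+6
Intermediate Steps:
l(D) = 1
√(K(-360) + (H + l(-1312))*(U - 557115)) = √(-360 + (-798276 + 1)*(-1936128 - 557115)) = √(-360 - 798275*(-2493243)) = √(-360 + 1990293555825) = √1990293555465 = 3*√221143728385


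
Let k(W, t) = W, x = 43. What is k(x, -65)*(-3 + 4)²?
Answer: 43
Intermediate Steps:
k(x, -65)*(-3 + 4)² = 43*(-3 + 4)² = 43*1² = 43*1 = 43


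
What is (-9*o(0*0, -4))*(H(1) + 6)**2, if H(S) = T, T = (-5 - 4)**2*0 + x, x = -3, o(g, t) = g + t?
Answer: 324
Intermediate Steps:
T = -3 (T = (-5 - 4)**2*0 - 3 = (-9)**2*0 - 3 = 81*0 - 3 = 0 - 3 = -3)
H(S) = -3
(-9*o(0*0, -4))*(H(1) + 6)**2 = (-9*(0*0 - 4))*(-3 + 6)**2 = -9*(0 - 4)*3**2 = -9*(-4)*9 = 36*9 = 324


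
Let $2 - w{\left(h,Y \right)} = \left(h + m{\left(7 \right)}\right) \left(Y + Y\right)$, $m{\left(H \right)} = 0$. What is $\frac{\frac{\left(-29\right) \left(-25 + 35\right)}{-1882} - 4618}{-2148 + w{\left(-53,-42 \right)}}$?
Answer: $\frac{4345393}{6208718} \approx 0.69989$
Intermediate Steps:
$w{\left(h,Y \right)} = 2 - 2 Y h$ ($w{\left(h,Y \right)} = 2 - \left(h + 0\right) \left(Y + Y\right) = 2 - h 2 Y = 2 - 2 Y h$)
$\frac{\frac{\left(-29\right) \left(-25 + 35\right)}{-1882} - 4618}{-2148 + w{\left(-53,-42 \right)}} = \frac{\frac{\left(-29\right) \left(-25 + 35\right)}{-1882} - 4618}{-2148 + \left(2 - \left(-84\right) \left(-53\right)\right)} = \frac{\left(-29\right) 10 \left(- \frac{1}{1882}\right) - 4618}{-2148 + \left(2 - 4452\right)} = \frac{\left(-290\right) \left(- \frac{1}{1882}\right) - 4618}{-2148 - 4450} = \frac{\frac{145}{941} - 4618}{-6598} = \left(- \frac{4345393}{941}\right) \left(- \frac{1}{6598}\right) = \frac{4345393}{6208718}$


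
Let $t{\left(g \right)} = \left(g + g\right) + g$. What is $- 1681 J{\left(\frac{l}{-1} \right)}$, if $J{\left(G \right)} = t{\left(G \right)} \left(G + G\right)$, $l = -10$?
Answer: $-1008600$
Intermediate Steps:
$t{\left(g \right)} = 3 g$ ($t{\left(g \right)} = 2 g + g = 3 g$)
$J{\left(G \right)} = 6 G^{2}$ ($J{\left(G \right)} = 3 G \left(G + G\right) = 3 G 2 G = 6 G^{2}$)
$- 1681 J{\left(\frac{l}{-1} \right)} = - 1681 \cdot 6 \left(- \frac{10}{-1}\right)^{2} = - 1681 \cdot 6 \left(\left(-10\right) \left(-1\right)\right)^{2} = - 1681 \cdot 6 \cdot 10^{2} = - 1681 \cdot 6 \cdot 100 = \left(-1681\right) 600 = -1008600$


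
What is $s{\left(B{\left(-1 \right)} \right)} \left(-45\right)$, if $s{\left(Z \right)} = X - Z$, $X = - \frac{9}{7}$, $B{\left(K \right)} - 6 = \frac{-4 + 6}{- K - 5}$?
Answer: $\frac{4275}{14} \approx 305.36$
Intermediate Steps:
$B{\left(K \right)} = 6 + \frac{2}{-5 - K}$ ($B{\left(K \right)} = 6 + \frac{-4 + 6}{- K - 5} = 6 + \frac{2}{-5 - K}$)
$X = - \frac{9}{7}$ ($X = \left(-9\right) \frac{1}{7} = - \frac{9}{7} \approx -1.2857$)
$s{\left(Z \right)} = - \frac{9}{7} - Z$
$s{\left(B{\left(-1 \right)} \right)} \left(-45\right) = \left(- \frac{9}{7} - \frac{2 \left(14 + 3 \left(-1\right)\right)}{5 - 1}\right) \left(-45\right) = \left(- \frac{9}{7} - \frac{2 \left(14 - 3\right)}{4}\right) \left(-45\right) = \left(- \frac{9}{7} - 2 \cdot \frac{1}{4} \cdot 11\right) \left(-45\right) = \left(- \frac{9}{7} - \frac{11}{2}\right) \left(-45\right) = \left(- \frac{95}{14}\right) \left(-45\right) = \frac{4275}{14}$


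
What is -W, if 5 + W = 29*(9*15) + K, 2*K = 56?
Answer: -3938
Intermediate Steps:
K = 28 (K = (½)*56 = 28)
W = 3938 (W = -5 + (29*(9*15) + 28) = -5 + (29*135 + 28) = -5 + (3915 + 28) = -5 + 3943 = 3938)
-W = -1*3938 = -3938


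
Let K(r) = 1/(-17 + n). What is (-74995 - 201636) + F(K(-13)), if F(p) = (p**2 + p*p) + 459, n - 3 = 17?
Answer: -2485546/9 ≈ -2.7617e+5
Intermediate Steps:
n = 20 (n = 3 + 17 = 20)
K(r) = 1/3 (K(r) = 1/(-17 + 20) = 1/3)
F(p) = 459 + 2*p**2 (F(p) = (p**2 + p**2) + 459 = 2*p**2 + 459 = 459 + 2*p**2)
(-74995 - 201636) + F(K(-13)) = (-74995 - 201636) + (459 + 2*(1/3)**2) = -276631 + (459 + 2*(1/9)) = -276631 + (459 + 2/9) = -276631 + 4133/9 = -2485546/9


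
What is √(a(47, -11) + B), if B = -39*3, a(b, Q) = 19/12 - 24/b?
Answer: I*√9219003/282 ≈ 10.767*I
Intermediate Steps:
a(b, Q) = 19/12 - 24/b (a(b, Q) = 19*(1/12) - 24/b = 19/12 - 24/b)
B = -117
√(a(47, -11) + B) = √((19/12 - 24/47) - 117) = √(605/564 - 117) = √(-65383/564) = I*√9219003/282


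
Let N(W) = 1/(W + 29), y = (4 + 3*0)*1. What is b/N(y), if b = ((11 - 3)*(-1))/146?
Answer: -132/73 ≈ -1.8082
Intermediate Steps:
b = -4/73 (b = (8*(-1))*(1/146) = -8*1/146 = -4/73 ≈ -0.054795)
y = 4 (y = (4 + 0)*1 = 4*1 = 4)
N(W) = 1/(29 + W)
b/N(y) = -4/(73*(1/(29 + 4))) = -4/(73*(1/33)) = -4/(73*1/33) = -4/73*33 = -132/73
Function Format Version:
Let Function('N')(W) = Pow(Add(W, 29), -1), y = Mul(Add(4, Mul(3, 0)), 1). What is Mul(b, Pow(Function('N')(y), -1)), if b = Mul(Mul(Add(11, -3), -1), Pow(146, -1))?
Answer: Rational(-132, 73) ≈ -1.8082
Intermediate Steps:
b = Rational(-4, 73) (b = Mul(Mul(8, -1), Rational(1, 146)) = Mul(-8, Rational(1, 146)) = Rational(-4, 73) ≈ -0.054795)
y = 4 (y = Mul(Add(4, 0), 1) = Mul(4, 1) = 4)
Function('N')(W) = Pow(Add(29, W), -1)
Mul(b, Pow(Function('N')(y), -1)) = Mul(Rational(-4, 73), Pow(Pow(Add(29, 4), -1), -1)) = Mul(Rational(-4, 73), Pow(Pow(33, -1), -1)) = Mul(Rational(-4, 73), Pow(Rational(1, 33), -1)) = Mul(Rational(-4, 73), 33) = Rational(-132, 73)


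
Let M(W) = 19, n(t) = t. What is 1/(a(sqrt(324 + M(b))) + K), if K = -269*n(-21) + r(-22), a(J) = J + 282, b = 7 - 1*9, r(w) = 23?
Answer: 5954/35449773 - 7*sqrt(7)/35449773 ≈ 0.00016743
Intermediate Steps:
b = -2 (b = 7 - 9 = -2)
a(J) = 282 + J
K = 5672 (K = -269*(-21) + 23 = 5649 + 23 = 5672)
1/(a(sqrt(324 + M(b))) + K) = 1/((282 + sqrt(324 + 19)) + 5672) = 1/((282 + sqrt(343)) + 5672) = 1/((282 + 7*sqrt(7)) + 5672) = 1/(5954 + 7*sqrt(7))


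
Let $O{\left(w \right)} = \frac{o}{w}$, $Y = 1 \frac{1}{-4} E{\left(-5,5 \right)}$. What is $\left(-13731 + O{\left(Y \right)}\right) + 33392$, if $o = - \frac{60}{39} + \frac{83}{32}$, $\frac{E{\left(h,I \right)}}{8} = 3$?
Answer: $\frac{49073417}{2496} \approx 19661.0$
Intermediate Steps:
$E{\left(h,I \right)} = 24$ ($E{\left(h,I \right)} = 8 \cdot 3 = 24$)
$o = \frac{439}{416}$ ($o = \left(-60\right) \frac{1}{39} + 83 \cdot \frac{1}{32} = - \frac{20}{13} + \frac{83}{32} = \frac{439}{416} \approx 1.0553$)
$Y = -6$ ($Y = 1 \frac{1}{-4} \cdot 24 = 1 \left(- \frac{1}{4}\right) 24 = \left(- \frac{1}{4}\right) 24 = -6$)
$O{\left(w \right)} = \frac{439}{416 w}$
$\left(-13731 + O{\left(Y \right)}\right) + 33392 = \left(-13731 + \frac{439}{416 \left(-6\right)}\right) + 33392 = \left(-13731 + \frac{439}{416} \left(- \frac{1}{6}\right)\right) + 33392 = \left(-13731 - \frac{439}{2496}\right) + 33392 = - \frac{34273015}{2496} + 33392 = \frac{49073417}{2496}$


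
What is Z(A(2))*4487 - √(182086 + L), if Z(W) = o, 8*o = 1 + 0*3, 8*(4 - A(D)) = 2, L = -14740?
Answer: 4487/8 - 9*√2066 ≈ 151.80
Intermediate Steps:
A(D) = 15/4 (A(D) = 4 - ⅛*2 = 4 - ¼ = 15/4)
o = ⅛ (o = (1 + 0*3)/8 = (1 + 0)/8 = (⅛)*1 = ⅛ ≈ 0.12500)
Z(W) = ⅛
Z(A(2))*4487 - √(182086 + L) = (⅛)*4487 - √(182086 - 14740) = 4487/8 - √167346 = 4487/8 - 9*√2066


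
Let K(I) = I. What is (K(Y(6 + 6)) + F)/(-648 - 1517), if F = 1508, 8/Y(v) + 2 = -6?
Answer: -1507/2165 ≈ -0.69607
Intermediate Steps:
Y(v) = -1 (Y(v) = 8/(-2 - 6) = 8/(-8) = 8*(-1/8) = -1)
(K(Y(6 + 6)) + F)/(-648 - 1517) = (-1 + 1508)/(-648 - 1517) = 1507/(-2165) = 1507*(-1/2165) = -1507/2165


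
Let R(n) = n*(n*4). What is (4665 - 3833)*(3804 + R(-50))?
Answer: 11484928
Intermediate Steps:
R(n) = 4*n² (R(n) = n*(4*n) = 4*n²)
(4665 - 3833)*(3804 + R(-50)) = (4665 - 3833)*(3804 + 4*(-50)²) = 832*(3804 + 4*2500) = 832*(3804 + 10000) = 832*13804 = 11484928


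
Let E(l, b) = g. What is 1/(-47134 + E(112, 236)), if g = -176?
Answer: -1/47310 ≈ -2.1137e-5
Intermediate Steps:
E(l, b) = -176
1/(-47134 + E(112, 236)) = 1/(-47134 - 176) = 1/(-47310) = -1/47310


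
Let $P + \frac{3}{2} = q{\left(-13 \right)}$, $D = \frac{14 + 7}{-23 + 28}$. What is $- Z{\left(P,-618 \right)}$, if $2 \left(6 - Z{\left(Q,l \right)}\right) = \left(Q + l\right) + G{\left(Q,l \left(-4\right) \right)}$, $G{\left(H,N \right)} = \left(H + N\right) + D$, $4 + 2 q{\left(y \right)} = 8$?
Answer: $\frac{4618}{5} \approx 923.6$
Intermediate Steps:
$q{\left(y \right)} = 2$ ($q{\left(y \right)} = -2 + \frac{1}{2} \cdot 8 = -2 + 4 = 2$)
$D = \frac{21}{5} \approx 4.2$
$G{\left(H,N \right)} = \frac{21}{5} + H + N$ ($G{\left(H,N \right)} = \left(H + N\right) + \frac{21}{5} = \frac{21}{5} + H + N$)
$P = \frac{1}{2}$ ($P = - \frac{3}{2} + 2 = \frac{1}{2} \approx 0.5$)
$Z{\left(Q,l \right)} = \frac{39}{10} - Q + \frac{3 l}{2}$ ($Z{\left(Q,l \right)} = 6 - \frac{\left(Q + l\right) + \left(\frac{21}{5} + Q + l \left(-4\right)\right)}{2} = 6 - \frac{\left(Q + l\right) + \left(\frac{21}{5} + Q - 4 l\right)}{2} = 6 - \frac{\frac{21}{5} - 3 l + 2 Q}{2} = 6 - \left(\frac{21}{10} + Q - \frac{3 l}{2}\right) = \frac{39}{10} - Q + \frac{3 l}{2}$)
$- Z{\left(P,-618 \right)} = - (\frac{39}{10} - \frac{1}{2} + \frac{3}{2} \left(-618\right)) = - (\frac{39}{10} - \frac{1}{2} - 927) = \left(-1\right) \left(- \frac{4618}{5}\right) = \frac{4618}{5}$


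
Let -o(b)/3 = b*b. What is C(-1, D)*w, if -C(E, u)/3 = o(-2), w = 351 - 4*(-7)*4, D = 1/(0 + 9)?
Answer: 16668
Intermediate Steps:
D = ⅑ (D = 1/9 = ⅑ ≈ 0.11111)
w = 463 (w = 351 - (-28)*4 = 351 - 1*(-112) = 351 + 112 = 463)
o(b) = -3*b² (o(b) = -3*b*b = -3*b²)
C(E, u) = 36 (C(E, u) = -(-9)*(-2)² = -(-9)*4 = -3*(-12) = 36)
C(-1, D)*w = 36*463 = 16668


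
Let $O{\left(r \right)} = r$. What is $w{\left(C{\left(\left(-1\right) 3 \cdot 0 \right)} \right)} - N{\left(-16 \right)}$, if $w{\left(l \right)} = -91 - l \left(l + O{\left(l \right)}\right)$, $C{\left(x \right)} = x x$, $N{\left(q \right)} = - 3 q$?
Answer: $-139$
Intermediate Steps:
$C{\left(x \right)} = x^{2}$
$w{\left(l \right)} = -91 - 2 l^{2}$ ($w{\left(l \right)} = -91 - l \left(l + l\right) = -91 - l 2 l = -91 - 2 l^{2}$)
$w{\left(C{\left(\left(-1\right) 3 \cdot 0 \right)} \right)} - N{\left(-16 \right)} = \left(-91 - 2 \left(\left(\left(-1\right) 3 \cdot 0\right)^{2}\right)^{2}\right) - \left(-3\right) \left(-16\right) = \left(-91 - 2 \left(\left(\left(-3\right) 0\right)^{2}\right)^{2}\right) - 48 = \left(-91 - 2 \left(0^{2}\right)^{2}\right) - 48 = \left(-91 - 2 \cdot 0^{2}\right) - 48 = \left(-91 - 0\right) - 48 = \left(-91 + 0\right) - 48 = -91 - 48 = -139$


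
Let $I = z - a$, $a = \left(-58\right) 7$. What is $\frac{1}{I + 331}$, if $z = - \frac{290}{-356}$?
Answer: $\frac{178}{131331} \approx 0.0013554$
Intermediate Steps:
$z = \frac{145}{178}$ ($z = \left(-290\right) \left(- \frac{1}{356}\right) = \frac{145}{178} \approx 0.81461$)
$a = -406$
$I = \frac{72413}{178}$ ($I = \frac{145}{178} - -406 = \frac{145}{178} + 406 = \frac{72413}{178} \approx 406.81$)
$\frac{1}{I + 331} = \frac{1}{\frac{72413}{178} + 331} = \frac{1}{\frac{131331}{178}} = \frac{178}{131331}$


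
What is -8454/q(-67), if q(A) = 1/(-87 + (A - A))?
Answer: 735498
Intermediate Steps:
q(A) = -1/87 (q(A) = 1/(-87 + 0) = 1/(-87) = -1/87)
-8454/q(-67) = -8454/(-1/87) = -8454*(-87) = 735498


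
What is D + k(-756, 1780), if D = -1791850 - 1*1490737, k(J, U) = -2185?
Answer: -3284772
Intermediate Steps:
D = -3282587 (D = -1791850 - 1490737 = -3282587)
D + k(-756, 1780) = -3282587 - 2185 = -3284772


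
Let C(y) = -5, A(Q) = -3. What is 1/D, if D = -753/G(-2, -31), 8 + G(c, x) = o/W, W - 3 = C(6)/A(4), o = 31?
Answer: 19/10542 ≈ 0.0018023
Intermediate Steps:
W = 14/3 (W = 3 - 5/(-3) = 3 - 5*(-1/3) = 3 + 5/3 = 14/3 ≈ 4.6667)
G(c, x) = -19/14 (G(c, x) = -8 + 31/(14/3) = -8 + 31*(3/14) = -8 + 93/14 = -19/14)
D = 10542/19 (D = -753/(-19/14) = -753*(-14/19) = 10542/19 ≈ 554.84)
1/D = 1/(10542/19) = 19/10542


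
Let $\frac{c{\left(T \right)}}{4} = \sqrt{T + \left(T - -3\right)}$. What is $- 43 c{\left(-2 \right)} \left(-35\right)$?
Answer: $6020 i \approx 6020.0 i$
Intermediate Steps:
$c{\left(T \right)} = 4 \sqrt{3 + 2 T}$ ($c{\left(T \right)} = 4 \sqrt{T + \left(T - -3\right)} = 4 \sqrt{T + \left(T + 3\right)} = 4 \sqrt{T + \left(3 + T\right)} = 4 \sqrt{3 + 2 T}$)
$- 43 c{\left(-2 \right)} \left(-35\right) = - 43 \cdot 4 \sqrt{3 + 2 \left(-2\right)} \left(-35\right) = - 43 \cdot 4 \sqrt{3 - 4} \left(-35\right) = - 43 \cdot 4 \sqrt{-1} \left(-35\right) = - 43 \cdot 4 i \left(-35\right) = - 172 i \left(-35\right) = 6020 i$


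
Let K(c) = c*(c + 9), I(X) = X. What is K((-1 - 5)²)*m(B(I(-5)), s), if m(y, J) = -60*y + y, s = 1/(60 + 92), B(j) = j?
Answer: 477900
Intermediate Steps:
s = 1/152 ≈ 0.0065789
K(c) = c*(9 + c)
m(y, J) = -59*y
K((-1 - 5)²)*m(B(I(-5)), s) = ((-1 - 5)²*(9 + (-1 - 5)²))*(-59*(-5)) = ((-6)²*(9 + (-6)²))*295 = (36*(9 + 36))*295 = (36*45)*295 = 1620*295 = 477900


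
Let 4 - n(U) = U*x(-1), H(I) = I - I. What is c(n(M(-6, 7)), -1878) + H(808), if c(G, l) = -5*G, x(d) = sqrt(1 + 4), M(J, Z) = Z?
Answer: -20 + 35*sqrt(5) ≈ 58.262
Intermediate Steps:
H(I) = 0
x(d) = sqrt(5)
n(U) = 4 - U*sqrt(5)
c(n(M(-6, 7)), -1878) + H(808) = -5*(4 - 1*7*sqrt(5)) + 0 = -5*(4 - 7*sqrt(5)) + 0 = (-20 + 35*sqrt(5)) + 0 = -20 + 35*sqrt(5)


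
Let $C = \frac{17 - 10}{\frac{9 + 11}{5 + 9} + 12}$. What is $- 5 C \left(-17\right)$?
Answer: $\frac{4165}{94} \approx 44.309$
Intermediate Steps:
$C = \frac{49}{94}$ ($C = \frac{7}{\frac{20}{14} + 12} = \frac{7}{20 \cdot \frac{1}{14} + 12} = \frac{7}{\frac{10}{7} + 12} = \frac{7}{\frac{94}{7}} = 7 \cdot \frac{7}{94} = \frac{49}{94} \approx 0.52128$)
$- 5 C \left(-17\right) = \left(-5\right) \frac{49}{94} \left(-17\right) = \left(- \frac{245}{94}\right) \left(-17\right) = \frac{4165}{94}$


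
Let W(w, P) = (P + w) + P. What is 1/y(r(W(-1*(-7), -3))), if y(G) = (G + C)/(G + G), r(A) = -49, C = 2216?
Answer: -98/2167 ≈ -0.045224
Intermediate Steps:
W(w, P) = w + 2*P
y(G) = (2216 + G)/(2*G) (y(G) = (G + 2216)/(G + G) = (2216 + G)/((2*G)) = (2216 + G)*(1/(2*G)) = (2216 + G)/(2*G))
1/y(r(W(-1*(-7), -3))) = 1/((½)*(2216 - 49)/(-49)) = 1/((½)*(-1/49)*2167) = 1/(-2167/98) = -98/2167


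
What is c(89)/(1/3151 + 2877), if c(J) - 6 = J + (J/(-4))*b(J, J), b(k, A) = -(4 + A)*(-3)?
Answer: -77045101/36261712 ≈ -2.1247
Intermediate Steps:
b(k, A) = 12 + 3*A (b(k, A) = -(-12 - 3*A) = 12 + 3*A)
c(J) = 6 + J - J*(12 + 3*J)/4 (c(J) = 6 + (J + (J/(-4))*(12 + 3*J)) = 6 + (J + (J*(-1/4))*(12 + 3*J)) = 6 + (J + (-J/4)*(12 + 3*J)) = 6 + (J - J*(12 + 3*J)/4) = 6 + J - J*(12 + 3*J)/4)
c(89)/(1/3151 + 2877) = (6 - 2*89 - 3/4*89**2)/(1/3151 + 2877) = (6 - 178 - 3/4*7921)/(1/3151 + 2877) = (6 - 178 - 23763/4)/(9065428/3151) = -24451/4*3151/9065428 = -77045101/36261712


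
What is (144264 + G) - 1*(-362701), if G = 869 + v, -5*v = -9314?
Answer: 2548484/5 ≈ 5.0970e+5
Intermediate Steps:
v = 9314/5 (v = -⅕*(-9314) = 9314/5 ≈ 1862.8)
G = 13659/5 (G = 869 + 9314/5 = 13659/5 ≈ 2731.8)
(144264 + G) - 1*(-362701) = (144264 + 13659/5) - 1*(-362701) = 734979/5 + 362701 = 2548484/5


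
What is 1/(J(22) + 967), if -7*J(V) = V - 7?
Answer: 7/6754 ≈ 0.0010364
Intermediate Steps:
J(V) = 1 - V/7 (J(V) = -(V - 7)/7 = -(-7 + V)/7 = 1 - V/7)
1/(J(22) + 967) = 1/((1 - ⅐*22) + 967) = 1/((1 - 22/7) + 967) = 1/(-15/7 + 967) = 1/(6754/7) = 7/6754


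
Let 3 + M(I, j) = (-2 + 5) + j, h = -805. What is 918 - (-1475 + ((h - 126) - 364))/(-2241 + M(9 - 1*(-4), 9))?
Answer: 1023103/1116 ≈ 916.76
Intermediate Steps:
M(I, j) = j (M(I, j) = -3 + ((-2 + 5) + j) = -3 + (3 + j) = j)
918 - (-1475 + ((h - 126) - 364))/(-2241 + M(9 - 1*(-4), 9)) = 918 - (-1475 + ((-805 - 126) - 364))/(-2241 + 9) = 918 - (-1475 + (-931 - 364))/(-2232) = 918 - (-1475 - 1295)*(-1)/2232 = 918 - (-2770)*(-1)/2232 = 918 - 1*1385/1116 = 918 - 1385/1116 = 1023103/1116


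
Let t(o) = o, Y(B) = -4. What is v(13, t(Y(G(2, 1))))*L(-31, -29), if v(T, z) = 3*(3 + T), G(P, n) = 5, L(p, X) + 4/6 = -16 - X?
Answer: 592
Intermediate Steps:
L(p, X) = -50/3 - X (L(p, X) = -⅔ + (-16 - X) = -50/3 - X)
v(T, z) = 9 + 3*T
v(13, t(Y(G(2, 1))))*L(-31, -29) = (9 + 3*13)*(-50/3 - 1*(-29)) = (9 + 39)*(-50/3 + 29) = 48*(37/3) = 592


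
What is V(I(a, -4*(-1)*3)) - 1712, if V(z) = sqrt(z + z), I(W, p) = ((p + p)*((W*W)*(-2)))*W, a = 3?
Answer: -1712 + 36*I*sqrt(2) ≈ -1712.0 + 50.912*I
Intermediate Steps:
I(W, p) = -4*p*W**3 (I(W, p) = ((2*p)*(W**2*(-2)))*W = ((2*p)*(-2*W**2))*W = (-4*p*W**2)*W = -4*p*W**3)
V(z) = sqrt(2)*sqrt(z) (V(z) = sqrt(2*z) = sqrt(2)*sqrt(z))
V(I(a, -4*(-1)*3)) - 1712 = sqrt(2)*sqrt(-4*-4*(-1)*3*3**3) - 1712 = sqrt(2)*sqrt(-4*4*3*27) - 1712 = sqrt(2)*sqrt(-4*12*27) - 1712 = sqrt(2)*sqrt(-1296) - 1712 = sqrt(2)*(36*I) - 1712 = 36*I*sqrt(2) - 1712 = -1712 + 36*I*sqrt(2)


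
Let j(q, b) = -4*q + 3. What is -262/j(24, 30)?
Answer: 262/93 ≈ 2.8172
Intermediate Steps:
j(q, b) = 3 - 4*q
-262/j(24, 30) = -262/(3 - 4*24) = -262/(3 - 96) = -262/(-93) = -262*(-1/93) = 262/93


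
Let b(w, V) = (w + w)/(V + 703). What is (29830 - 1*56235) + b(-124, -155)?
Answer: -3617547/137 ≈ -26405.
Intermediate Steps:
b(w, V) = 2*w/(703 + V) (b(w, V) = (2*w)/(703 + V) = 2*w/(703 + V))
(29830 - 1*56235) + b(-124, -155) = (29830 - 1*56235) + 2*(-124)/(703 - 155) = (29830 - 56235) + 2*(-124)/548 = -26405 + 2*(-124)*(1/548) = -26405 - 62/137 = -3617547/137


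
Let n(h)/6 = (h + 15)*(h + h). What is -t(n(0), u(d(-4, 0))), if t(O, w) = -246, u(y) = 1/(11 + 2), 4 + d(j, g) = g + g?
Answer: 246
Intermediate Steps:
d(j, g) = -4 + 2*g (d(j, g) = -4 + (g + g) = -4 + 2*g)
u(y) = 1/13
n(h) = 12*h*(15 + h) (n(h) = 6*((h + 15)*(h + h)) = 6*((15 + h)*(2*h)) = 6*(2*h*(15 + h)) = 12*h*(15 + h))
-t(n(0), u(d(-4, 0))) = -1*(-246) = 246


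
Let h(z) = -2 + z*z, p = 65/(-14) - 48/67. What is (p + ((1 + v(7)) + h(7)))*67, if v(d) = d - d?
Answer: 39997/14 ≈ 2856.9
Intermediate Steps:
v(d) = 0
p = -5027/938 (p = 65*(-1/14) - 48*1/67 = -65/14 - 48/67 = -5027/938 ≈ -5.3593)
h(z) = -2 + z²
(p + ((1 + v(7)) + h(7)))*67 = (-5027/938 + ((1 + 0) + (-2 + 7²)))*67 = (-5027/938 + (1 + (-2 + 49)))*67 = (-5027/938 + (1 + 47))*67 = (-5027/938 + 48)*67 = (39997/938)*67 = 39997/14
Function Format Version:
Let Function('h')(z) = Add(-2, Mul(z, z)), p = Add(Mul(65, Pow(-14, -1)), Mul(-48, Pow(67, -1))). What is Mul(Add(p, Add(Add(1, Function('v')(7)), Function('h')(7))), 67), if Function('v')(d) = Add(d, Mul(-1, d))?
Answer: Rational(39997, 14) ≈ 2856.9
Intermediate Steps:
Function('v')(d) = 0
p = Rational(-5027, 938) (p = Add(Mul(65, Rational(-1, 14)), Mul(-48, Rational(1, 67))) = Add(Rational(-65, 14), Rational(-48, 67)) = Rational(-5027, 938) ≈ -5.3593)
Function('h')(z) = Add(-2, Pow(z, 2))
Mul(Add(p, Add(Add(1, Function('v')(7)), Function('h')(7))), 67) = Mul(Add(Rational(-5027, 938), Add(Add(1, 0), Add(-2, Pow(7, 2)))), 67) = Mul(Add(Rational(-5027, 938), Add(1, Add(-2, 49))), 67) = Mul(Add(Rational(-5027, 938), Add(1, 47)), 67) = Mul(Add(Rational(-5027, 938), 48), 67) = Mul(Rational(39997, 938), 67) = Rational(39997, 14)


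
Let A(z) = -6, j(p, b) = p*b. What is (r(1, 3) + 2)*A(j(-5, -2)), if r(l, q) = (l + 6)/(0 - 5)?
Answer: -18/5 ≈ -3.6000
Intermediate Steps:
r(l, q) = -6/5 - l/5 (r(l, q) = (6 + l)/(-5) = (6 + l)*(-⅕) = -6/5 - l/5)
j(p, b) = b*p
(r(1, 3) + 2)*A(j(-5, -2)) = ((-6/5 - ⅕*1) + 2)*(-6) = ((-6/5 - ⅕) + 2)*(-6) = (-7/5 + 2)*(-6) = (⅗)*(-6) = -18/5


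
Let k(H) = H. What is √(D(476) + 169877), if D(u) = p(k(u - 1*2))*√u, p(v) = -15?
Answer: √(169877 - 30*√119) ≈ 411.76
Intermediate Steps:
D(u) = -15*√u
√(D(476) + 169877) = √(-30*√119 + 169877) = √(169877 - 30*√119)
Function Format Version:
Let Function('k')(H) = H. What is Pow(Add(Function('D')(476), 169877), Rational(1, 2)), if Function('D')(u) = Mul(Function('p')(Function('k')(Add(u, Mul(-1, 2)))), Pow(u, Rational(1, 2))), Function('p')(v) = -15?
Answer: Pow(Add(169877, Mul(-30, Pow(119, Rational(1, 2)))), Rational(1, 2)) ≈ 411.76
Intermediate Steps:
Function('D')(u) = Mul(-15, Pow(u, Rational(1, 2)))
Pow(Add(Function('D')(476), 169877), Rational(1, 2)) = Pow(Add(Mul(-15, Pow(476, Rational(1, 2))), 169877), Rational(1, 2)) = Pow(Add(Mul(-15, Mul(2, Pow(119, Rational(1, 2)))), 169877), Rational(1, 2)) = Pow(Add(Mul(-30, Pow(119, Rational(1, 2))), 169877), Rational(1, 2)) = Pow(Add(169877, Mul(-30, Pow(119, Rational(1, 2)))), Rational(1, 2))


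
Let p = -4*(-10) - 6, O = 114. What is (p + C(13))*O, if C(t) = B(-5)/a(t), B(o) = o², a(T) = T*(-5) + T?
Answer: 99351/26 ≈ 3821.2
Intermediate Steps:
p = 34 (p = 40 - 6 = 34)
a(T) = -4*T (a(T) = -5*T + T = -4*T)
C(t) = -25/(4*t) (C(t) = (-5)²/((-4*t)) = 25*(-1/(4*t)) = -25/(4*t))
(p + C(13))*O = (34 - 25/4/13)*114 = (34 - 25/4*1/13)*114 = (34 - 25/52)*114 = (1743/52)*114 = 99351/26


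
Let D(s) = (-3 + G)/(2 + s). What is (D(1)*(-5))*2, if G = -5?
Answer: 80/3 ≈ 26.667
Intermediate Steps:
D(s) = -8/(2 + s) (D(s) = (-3 - 5)/(2 + s) = -8/(2 + s))
(D(1)*(-5))*2 = (-8/(2 + 1)*(-5))*2 = (-8/3*(-5))*2 = (-8*⅓*(-5))*2 = -8/3*(-5)*2 = (40/3)*2 = 80/3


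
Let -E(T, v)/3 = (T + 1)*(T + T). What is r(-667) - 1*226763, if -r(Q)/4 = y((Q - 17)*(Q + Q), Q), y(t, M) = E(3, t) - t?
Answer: 3423349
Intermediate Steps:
E(T, v) = -6*T*(1 + T) (E(T, v) = -3*(T + 1)*(T + T) = -3*(1 + T)*2*T = -6*T*(1 + T))
y(t, M) = -72 - t (y(t, M) = -6*3*(1 + 3) - t = -6*3*4 - t = -72 - t)
r(Q) = 288 + 8*Q*(-17 + Q) (r(Q) = -4*(-72 - (Q - 17)*(Q + Q)) = -4*(-72 - (-17 + Q)*2*Q) = -4*(-72 - 2*Q*(-17 + Q)) = 288 + 8*Q*(-17 + Q))
r(-667) - 1*226763 = (288 + 8*(-667)*(-17 - 667)) - 1*226763 = (288 + 8*(-667)*(-684)) - 226763 = (288 + 3649824) - 226763 = 3650112 - 226763 = 3423349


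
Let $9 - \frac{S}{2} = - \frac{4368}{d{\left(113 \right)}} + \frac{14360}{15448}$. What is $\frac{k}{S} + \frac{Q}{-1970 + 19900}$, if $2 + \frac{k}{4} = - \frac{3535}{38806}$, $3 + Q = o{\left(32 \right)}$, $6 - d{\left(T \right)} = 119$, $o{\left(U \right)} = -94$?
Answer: $\frac{152458765104037}{1160861455238320} \approx 0.13133$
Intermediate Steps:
$d{\left(T \right)} = -113$ ($d{\left(T \right)} = 6 - 119 = -113$)
$Q = -97$ ($Q = -3 - 94 = -97$)
$k = - \frac{162294}{19403}$ ($k = -8 + 4 \left(- \frac{3535}{38806}\right) = -8 - \frac{7070}{19403} = - \frac{162294}{19403} \approx -8.3644$)
$S = - \frac{13347232}{218203}$ ($S = 18 - 2 \left(- \frac{4368}{-113} + \frac{14360}{15448}\right) = 18 - 2 \left(\left(-4368\right) \left(- \frac{1}{113}\right) + 14360 \cdot \frac{1}{15448}\right) = 18 - 2 \left(\frac{4368}{113} + \frac{1795}{1931}\right) = 18 - \frac{17274886}{218203} = - \frac{13347232}{218203} \approx -61.169$)
$\frac{k}{S} + \frac{Q}{-1970 + 19900} = - \frac{162294}{19403 \left(- \frac{13347232}{218203}\right)} - \frac{97}{-1970 + 19900} = \left(- \frac{162294}{19403}\right) \left(- \frac{218203}{13347232}\right) - \frac{97}{17930} = \frac{17706518841}{129488171248} - \frac{97}{17930} = \frac{152458765104037}{1160861455238320}$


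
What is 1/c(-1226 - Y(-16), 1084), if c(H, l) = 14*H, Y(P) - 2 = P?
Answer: -1/16968 ≈ -5.8934e-5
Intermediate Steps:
Y(P) = 2 + P
1/c(-1226 - Y(-16), 1084) = 1/(14*(-1226 - (2 - 16))) = 1/(14*(-1226 - 1*(-14))) = 1/(14*(-1226 + 14)) = 1/(14*(-1212)) = 1/(-16968) = -1/16968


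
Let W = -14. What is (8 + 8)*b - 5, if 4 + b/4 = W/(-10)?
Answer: -857/5 ≈ -171.40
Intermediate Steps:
b = -52/5 (b = -16 + 4*(-14/(-10)) = -16 + 4*(-14*(-⅒)) = -16 + 4*(7/5) = -16 + 28/5 = -52/5 ≈ -10.400)
(8 + 8)*b - 5 = (8 + 8)*(-52/5) - 5 = 16*(-52/5) - 5 = -832/5 - 5 = -857/5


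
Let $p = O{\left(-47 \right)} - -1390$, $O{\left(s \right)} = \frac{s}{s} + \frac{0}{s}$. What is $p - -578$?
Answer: $1969$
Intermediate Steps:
$O{\left(s \right)} = 1$ ($O{\left(s \right)} = 1 + 0 = 1$)
$p = 1391$ ($p = 1 - -1390 = 1 + 1390 = 1391$)
$p - -578 = 1391 - -578 = 1391 + 578 = 1969$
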